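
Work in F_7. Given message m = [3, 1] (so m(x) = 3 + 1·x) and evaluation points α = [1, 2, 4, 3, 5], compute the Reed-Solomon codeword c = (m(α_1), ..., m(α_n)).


c = [4, 5, 0, 6, 1]

Message polynomial: m(x) = 3 + 1·x (mod 7).
For each evaluation point α_i, compute m(α_i) mod 7:
  α_1 = 1: Horner steps 1 → 4, so m(1) = 4.
  α_2 = 2: Horner steps 1 → 5, so m(2) = 5.
  α_3 = 4: Horner steps 1 → 0, so m(4) = 0.
  α_4 = 3: Horner steps 1 → 6, so m(3) = 6.
  α_5 = 5: Horner steps 1 → 1, so m(5) = 1.
Codeword c = [4, 5, 0, 6, 1] ∈ F_7^5.


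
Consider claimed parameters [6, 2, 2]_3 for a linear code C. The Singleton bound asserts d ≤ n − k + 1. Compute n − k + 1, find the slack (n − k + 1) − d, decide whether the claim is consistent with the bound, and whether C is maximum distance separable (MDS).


Singleton RHS = n − k + 1 = 5, slack = 3, bound satisfied, not MDS.

Singleton bound: d ≤ n − k + 1.
Here n = 6, k = 2, so n − k + 1 = 5.
Given d = 2, check d ≤ 5: YES.
Slack = (n − k + 1) − d = 3.
The code is NOT MDS (slack = 3 > 0).
Description: the claimed parameters are [6, 2, 2]_3; such a code would be non-MDS.


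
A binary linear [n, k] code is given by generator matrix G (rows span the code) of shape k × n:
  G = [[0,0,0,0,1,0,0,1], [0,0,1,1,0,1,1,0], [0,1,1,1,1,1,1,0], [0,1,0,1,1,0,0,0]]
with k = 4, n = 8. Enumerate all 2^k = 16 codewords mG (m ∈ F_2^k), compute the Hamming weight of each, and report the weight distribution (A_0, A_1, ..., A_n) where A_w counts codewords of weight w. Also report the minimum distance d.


Weight distribution: A_0 = 1, A_1 = 1, A_2 = 3, A_3 = 4, A_4 = 1, A_5 = 3, A_6 = 3. Minimum distance d = 1.

Enumerate all 2^4 = 16 messages m ∈ F_2^4.
For each, compute codeword c = mG in F_2^8, then tally its weight.
  m = 0000 → c = 00000000, weight = 0.
  m = 1000 → c = 00001001, weight = 2.
  m = 0100 → c = 00110110, weight = 4.
  m = 1100 → c = 00111111, weight = 6.
  m = 0010 → c = 01111110, weight = 6.
  m = 1010 → c = 01110111, weight = 6.
  m = 0110 → c = 01001000, weight = 2.
  m = 1110 → c = 01000001, weight = 2.
  m = 0001 → c = 01011000, weight = 3.
  m = 1001 → c = 01010001, weight = 3.
  m = 0101 → c = 01101110, weight = 5.
  m = 1101 → c = 01100111, weight = 5.
  m = 0011 → c = 00100110, weight = 3.
  m = 1011 → c = 00101111, weight = 5.
  m = 0111 → c = 00010000, weight = 1.
  m = 1111 → c = 00011001, weight = 3.
Tally weights:
  weight 0: 1 codewords.
  weight 1: 1 codewords.
  weight 2: 3 codewords.
  weight 3: 4 codewords.
  weight 4: 1 codewords.
  weight 5: 3 codewords.
  weight 6: 3 codewords.
Minimum distance d = smallest w > 0 with A_w > 0 = 1.
Sanity: Σ A_w = 16 = 2^4 = 16 ✓.


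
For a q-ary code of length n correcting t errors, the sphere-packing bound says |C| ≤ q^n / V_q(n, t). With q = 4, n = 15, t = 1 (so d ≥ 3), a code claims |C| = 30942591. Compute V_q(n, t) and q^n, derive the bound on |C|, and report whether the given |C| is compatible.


V_q(n, t) = 46, q^n = 1073741824, Hamming bound = 23342213, |C| = 30942591 > bound (violated).

Step 1: Compute V_q(n, t) = Σ_{j=0}^1 C(n, j) (q−1)^j.
  j = 0: C(15,0)·(3)^0 = 1·1 = 1.
  j = 1: C(15,1)·(3)^1 = 15·3 = 45.
  V_q(n, t) = 1 + 45 = 46.
Step 2: q^n = 4^15 = 1073741824.
Step 3: Hamming bound ⌊q^n / V_q(n,t)⌋ = ⌊1073741824/46⌋ = 23342213.
Step 4: Compare |C| = 30942591 to 23342213: violated.
The claimed |C| lies above the Hamming bound, so no 4-ary code of length 15 with d ≥ 3 can have 30942591 codewords.


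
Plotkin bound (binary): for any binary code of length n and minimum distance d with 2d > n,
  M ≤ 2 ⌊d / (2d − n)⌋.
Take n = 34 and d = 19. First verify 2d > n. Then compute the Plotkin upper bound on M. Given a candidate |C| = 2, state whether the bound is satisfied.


Plotkin bound M ≤ 8; given |C| = 2 ≤ bound (satisfied).

Check applicability: 2d = 38, n = 34.
2d − n = 4 > 0, so Plotkin applies.
Compute d/(2d−n) = 19/4 ≈ 4.7500.
⌊d/(2d−n)⌋ = 4.
Plotkin bound: M ≤ 2·4 = 8.
Given |C| = 2, check: satisfied.
This |C| is below the Plotkin bound.


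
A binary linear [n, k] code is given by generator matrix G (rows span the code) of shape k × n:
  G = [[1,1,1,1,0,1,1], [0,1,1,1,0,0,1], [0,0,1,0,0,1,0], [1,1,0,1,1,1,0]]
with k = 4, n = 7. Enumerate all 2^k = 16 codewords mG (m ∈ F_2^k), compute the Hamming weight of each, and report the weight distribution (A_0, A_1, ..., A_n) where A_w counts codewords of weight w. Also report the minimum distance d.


Weight distribution: A_0 = 1, A_2 = 3, A_3 = 4, A_4 = 3, A_5 = 4, A_6 = 1. Minimum distance d = 2.

Enumerate all 2^4 = 16 messages m ∈ F_2^4.
For each, compute codeword c = mG in F_2^7, then tally its weight.
  m = 0000 → c = 0000000, weight = 0.
  m = 1000 → c = 1111011, weight = 6.
  m = 0100 → c = 0111001, weight = 4.
  m = 1100 → c = 1000010, weight = 2.
  m = 0010 → c = 0010010, weight = 2.
  m = 1010 → c = 1101001, weight = 4.
  m = 0110 → c = 0101011, weight = 4.
  m = 1110 → c = 1010000, weight = 2.
  m = 0001 → c = 1101110, weight = 5.
  m = 1001 → c = 0010101, weight = 3.
  m = 0101 → c = 1010111, weight = 5.
  m = 1101 → c = 0101100, weight = 3.
  m = 0011 → c = 1111100, weight = 5.
  m = 1011 → c = 0000111, weight = 3.
  m = 0111 → c = 1000101, weight = 3.
  m = 1111 → c = 0111110, weight = 5.
Tally weights:
  weight 0: 1 codewords.
  weight 2: 3 codewords.
  weight 3: 4 codewords.
  weight 4: 3 codewords.
  weight 5: 4 codewords.
  weight 6: 1 codewords.
Minimum distance d = smallest w > 0 with A_w > 0 = 2.
Sanity: Σ A_w = 16 = 2^4 = 16 ✓.


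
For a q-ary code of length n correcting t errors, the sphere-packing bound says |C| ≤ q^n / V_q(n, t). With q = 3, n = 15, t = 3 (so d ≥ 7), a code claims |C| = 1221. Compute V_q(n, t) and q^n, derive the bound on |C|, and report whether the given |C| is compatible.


V_q(n, t) = 4091, q^n = 14348907, Hamming bound = 3507, |C| = 1221 ≤ bound (satisfied).

Step 1: Compute V_q(n, t) = Σ_{j=0}^3 C(n, j) (q−1)^j.
  j = 0: C(15,0)·(2)^0 = 1·1 = 1.
  j = 1: C(15,1)·(2)^1 = 15·2 = 30.
  j = 2: C(15,2)·(2)^2 = 105·4 = 420.
  j = 3: C(15,3)·(2)^3 = 455·8 = 3640.
  V_q(n, t) = 1 + 30 + 420 + 3640 = 4091.
Step 2: q^n = 3^15 = 14348907.
Step 3: Hamming bound ⌊q^n / V_q(n,t)⌋ = ⌊14348907/4091⌋ = 3507.
Step 4: Compare |C| = 1221 to 3507: satisfied.
The claimed |C| lies below the Hamming bound.


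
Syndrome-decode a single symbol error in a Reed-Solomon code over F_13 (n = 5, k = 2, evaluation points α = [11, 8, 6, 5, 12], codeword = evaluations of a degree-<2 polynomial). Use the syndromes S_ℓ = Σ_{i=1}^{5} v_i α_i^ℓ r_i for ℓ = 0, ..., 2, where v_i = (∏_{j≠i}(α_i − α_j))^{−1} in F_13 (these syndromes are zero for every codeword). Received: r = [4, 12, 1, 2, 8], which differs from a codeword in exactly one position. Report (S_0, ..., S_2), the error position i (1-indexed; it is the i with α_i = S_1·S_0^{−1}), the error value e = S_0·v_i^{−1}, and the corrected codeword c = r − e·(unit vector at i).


S = (8, 10, 6), error at position 1, error magnitude e = 8, c = [9, 12, 1, 2, 8].

Step 1: column multipliers v_i = (∏_{j≠i}(α_i − α_j))^{−1} mod 13.
  i = 1 (α = 11): (11−8)(11−6)(11−5)(11−12) = 3·5·6·(−1) = −90 ≡ 1, so v_1 = 1^{−1} = 1 (mod 13).
  i = 2 (α = 8): (8−11)(8−6)(8−5)(8−12) = (−3)·2·3·(−4) = 72 ≡ 7, so v_2 = 7^{−1} = 2 (mod 13).
  i = 3 (α = 6): (6−11)(6−8)(6−5)(6−12) = (−5)·(−2)·1·(−6) = −60 ≡ 5, so v_3 = 5^{−1} = 8 (mod 13).
  i = 4 (α = 5): (5−11)(5−8)(5−6)(5−12) = (−6)·(−3)·(−1)·(−7) = 126 ≡ 9, so v_4 = 9^{−1} = 3 (mod 13).
  i = 5 (α = 12): (12−11)(12−8)(12−6)(12−5) = 1·4·6·7 = 168 ≡ 12, so v_5 = 12^{−1} = 12 (mod 13).
  v = [1, 2, 8, 3, 12].
Step 2: syndromes of r = [4, 12, 1, 2, 8] (all sums mod 13).
  S_0 = Σ v_i r_i = 1·4 + 2·12 + 8·1 + 3·2 + 12·8 = 138 ≡ 8.
  S_1 = Σ v_i α_i r_i = 1·11·4 + 2·8·12 + 8·6·1 + 3·5·2 + 12·12·8 = 1466 ≡ 10.
  α_i^2 mod 13 = [4, 12, 10, 12, 1].
  S_2 = Σ v_i α_i^2 r_i = 1·4·4 + 2·12·12 + 8·10·1 + 3·12·2 + 12·1·8 = 552 ≡ 6.
  S = (8, 10, 6) ≠ 0, so r is not a codeword (an error is present).
Step 3: locate the error. For a single error e at position i, S_ℓ = v_i·e·α_i^ℓ, so α_err = S_1/S_0.
  S_0^{−1} = 8^{−1} = 5 (mod 13), so α_err = 10·5 = 50 ≡ 11 = α_1. Error position i = 1.
  Consistency check: S_2/S_1 = 6·4 = 24 ≡ 11 = α_err ✓ (single-error assumption holds).
Step 4: error magnitude e = S_0/v_1 = S_0·∏_{j≠1}(α_1 − α_j) = 8·1 = 8 ≡ 8 (mod 13).
Step 5: correct position 1: c_1 = r_1 − e = 4 − 8 ≡ 9 (mod 13). Hence c = [9, 12, 1, 2, 8].
  Check: interpolating c through the α_i gives m(x) = 7 + 12·x (degree < 2) with m(α_i) = c_i for every i, so c is indeed a codeword.


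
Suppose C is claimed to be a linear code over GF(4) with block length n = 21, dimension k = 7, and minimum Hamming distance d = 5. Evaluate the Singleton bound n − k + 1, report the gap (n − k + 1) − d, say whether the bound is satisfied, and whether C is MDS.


Singleton RHS = n − k + 1 = 15, slack = 10, bound satisfied, not MDS.

Singleton bound: d ≤ n − k + 1.
Here n = 21, k = 7, so n − k + 1 = 15.
Given d = 5, check d ≤ 15: YES.
Slack = (n − k + 1) − d = 10.
The code is NOT MDS (slack = 10 > 0).
Description: the claimed parameters are [21, 7, 5]_4; such a code would be non-MDS.


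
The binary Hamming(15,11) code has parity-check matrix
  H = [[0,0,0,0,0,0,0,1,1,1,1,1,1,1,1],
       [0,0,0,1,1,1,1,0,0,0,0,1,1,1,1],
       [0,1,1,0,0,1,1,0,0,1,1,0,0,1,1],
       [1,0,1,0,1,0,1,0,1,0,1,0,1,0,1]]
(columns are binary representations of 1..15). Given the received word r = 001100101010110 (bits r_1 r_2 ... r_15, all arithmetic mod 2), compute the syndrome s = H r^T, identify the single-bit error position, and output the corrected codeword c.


s = (0, 0, 0, 1)^T, error position = 1, corrected codeword c = 101100101010110

Compute s = H r^T mod 2 one row at a time:
  s_1 = 0 + 1 + 0 + 1 + 0 + 1 + 1 + 0 = 4 ≡ 0 (mod 2).
  s_2 = 1 + 0 + 0 + 1 + 0 + 1 + 1 + 0 = 4 ≡ 0 (mod 2).
  s_3 = 0 + 1 + 0 + 1 + 0 + 1 + 1 + 0 = 4 ≡ 0 (mod 2).
  s_4 = 0 + 1 + 0 + 1 + 1 + 1 + 1 + 0 = 5 ≡ 1 (mod 2).
s = (0, 0, 0, 1)^T — this equals column 1 of H (binary 0001), so error is at position 1.
Correct: flip bit 1 of r = 001100101010110 to get c = 101100101010110.


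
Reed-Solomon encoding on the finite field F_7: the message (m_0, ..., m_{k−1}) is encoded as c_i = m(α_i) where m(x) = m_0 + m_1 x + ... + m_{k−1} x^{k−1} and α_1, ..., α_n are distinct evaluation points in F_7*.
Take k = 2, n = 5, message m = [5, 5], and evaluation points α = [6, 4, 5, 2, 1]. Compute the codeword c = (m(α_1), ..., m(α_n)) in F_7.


c = [0, 4, 2, 1, 3]

Message polynomial: m(x) = 5 + 5·x (mod 7).
For each evaluation point α_i, compute m(α_i) mod 7:
  α_1 = 6: Horner steps 5 → 0, so m(6) = 0.
  α_2 = 4: Horner steps 5 → 4, so m(4) = 4.
  α_3 = 5: Horner steps 5 → 2, so m(5) = 2.
  α_4 = 2: Horner steps 5 → 1, so m(2) = 1.
  α_5 = 1: Horner steps 5 → 3, so m(1) = 3.
Codeword c = [0, 4, 2, 1, 3] ∈ F_7^5.


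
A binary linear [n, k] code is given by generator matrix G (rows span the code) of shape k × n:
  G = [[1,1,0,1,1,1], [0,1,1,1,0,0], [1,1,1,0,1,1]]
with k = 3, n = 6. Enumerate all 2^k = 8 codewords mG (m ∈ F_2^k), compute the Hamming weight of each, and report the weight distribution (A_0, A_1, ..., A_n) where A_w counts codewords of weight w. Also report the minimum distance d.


Weight distribution: A_0 = 1, A_1 = 1, A_2 = 1, A_3 = 1, A_4 = 2, A_5 = 2. Minimum distance d = 1.

Enumerate all 2^3 = 8 messages m ∈ F_2^3.
For each, compute codeword c = mG in F_2^6, then tally its weight.
  m = 000 → c = 000000, weight = 0.
  m = 100 → c = 110111, weight = 5.
  m = 010 → c = 011100, weight = 3.
  m = 110 → c = 101011, weight = 4.
  m = 001 → c = 111011, weight = 5.
  m = 101 → c = 001100, weight = 2.
  m = 011 → c = 100111, weight = 4.
  m = 111 → c = 010000, weight = 1.
Tally weights:
  weight 0: 1 codewords.
  weight 1: 1 codewords.
  weight 2: 1 codewords.
  weight 3: 1 codewords.
  weight 4: 2 codewords.
  weight 5: 2 codewords.
Minimum distance d = smallest w > 0 with A_w > 0 = 1.
Sanity: Σ A_w = 8 = 2^3 = 8 ✓.


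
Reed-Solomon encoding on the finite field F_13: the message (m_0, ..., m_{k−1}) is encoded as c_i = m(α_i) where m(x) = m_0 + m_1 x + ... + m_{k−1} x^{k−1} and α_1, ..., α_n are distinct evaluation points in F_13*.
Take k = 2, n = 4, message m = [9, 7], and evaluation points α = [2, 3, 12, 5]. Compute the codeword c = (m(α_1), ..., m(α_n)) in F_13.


c = [10, 4, 2, 5]

Message polynomial: m(x) = 9 + 7·x (mod 13).
For each evaluation point α_i, compute m(α_i) mod 13:
  α_1 = 2: Horner steps 7 → 10, so m(2) = 10.
  α_2 = 3: Horner steps 7 → 4, so m(3) = 4.
  α_3 = 12: Horner steps 7 → 2, so m(12) = 2.
  α_4 = 5: Horner steps 7 → 5, so m(5) = 5.
Codeword c = [10, 4, 2, 5] ∈ F_13^4.


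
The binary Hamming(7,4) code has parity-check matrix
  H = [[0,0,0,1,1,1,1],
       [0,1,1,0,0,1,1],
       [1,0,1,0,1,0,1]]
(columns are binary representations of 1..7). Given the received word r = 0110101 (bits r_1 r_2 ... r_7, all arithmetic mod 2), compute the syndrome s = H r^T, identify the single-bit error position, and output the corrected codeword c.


s = (0, 1, 1)^T, error position = 3, corrected codeword c = 0100101

Compute s = H r^T mod 2 one row at a time:
  s_1 = 0 + 1 + 0 + 1 = 2 ≡ 0 (mod 2).
  s_2 = 1 + 1 + 0 + 1 = 3 ≡ 1 (mod 2).
  s_3 = 0 + 1 + 1 + 1 = 3 ≡ 1 (mod 2).
s = (0, 1, 1)^T — this equals column 3 of H (binary 011), so error is at position 3.
Correct: flip bit 3 of r = 0110101 to get c = 0100101.


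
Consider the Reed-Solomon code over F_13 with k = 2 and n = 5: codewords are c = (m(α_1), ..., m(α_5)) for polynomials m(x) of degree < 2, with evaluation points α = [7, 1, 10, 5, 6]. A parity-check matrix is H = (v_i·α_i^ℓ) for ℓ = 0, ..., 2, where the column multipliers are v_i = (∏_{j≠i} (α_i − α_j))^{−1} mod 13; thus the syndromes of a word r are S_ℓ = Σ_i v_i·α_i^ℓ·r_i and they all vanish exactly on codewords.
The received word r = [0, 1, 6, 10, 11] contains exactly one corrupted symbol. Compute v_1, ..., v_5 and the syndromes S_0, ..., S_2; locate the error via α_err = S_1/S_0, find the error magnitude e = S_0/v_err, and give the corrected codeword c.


S = (12, 8, 1), error at position 4, error magnitude e = 1, c = [0, 1, 6, 9, 11].

Step 1: column multipliers v_i = (∏_{j≠i}(α_i − α_j))^{−1} mod 13.
  i = 1 (α = 7): (7−1)(7−10)(7−5)(7−6) = 6·(−3)·2·1 = −36 ≡ 3, so v_1 = 3^{−1} = 9 (mod 13).
  i = 2 (α = 1): (1−7)(1−10)(1−5)(1−6) = (−6)·(−9)·(−4)·(−5) = 1080 ≡ 1, so v_2 = 1^{−1} = 1 (mod 13).
  i = 3 (α = 10): (10−7)(10−1)(10−5)(10−6) = 3·9·5·4 = 540 ≡ 7, so v_3 = 7^{−1} = 2 (mod 13).
  i = 4 (α = 5): (5−7)(5−1)(5−10)(5−6) = (−2)·4·(−5)·(−1) = −40 ≡ 12, so v_4 = 12^{−1} = 12 (mod 13).
  i = 5 (α = 6): (6−7)(6−1)(6−10)(6−5) = (−1)·5·(−4)·1 = 20 ≡ 7, so v_5 = 7^{−1} = 2 (mod 13).
  v = [9, 1, 2, 12, 2].
Step 2: syndromes of r = [0, 1, 6, 10, 11] (all sums mod 13).
  S_0 = Σ v_i r_i = 9·0 + 1·1 + 2·6 + 12·10 + 2·11 = 155 ≡ 12.
  S_1 = Σ v_i α_i r_i = 9·7·0 + 1·1·1 + 2·10·6 + 12·5·10 + 2·6·11 = 853 ≡ 8.
  α_i^2 mod 13 = [10, 1, 9, 12, 10].
  S_2 = Σ v_i α_i^2 r_i = 9·10·0 + 1·1·1 + 2·9·6 + 12·12·10 + 2·10·11 = 1769 ≡ 1.
  S = (12, 8, 1) ≠ 0, so r is not a codeword (an error is present).
Step 3: locate the error. For a single error e at position i, S_ℓ = v_i·e·α_i^ℓ, so α_err = S_1/S_0.
  S_0^{−1} = 12^{−1} = 12 (mod 13), so α_err = 8·12 = 96 ≡ 5 = α_4. Error position i = 4.
  Consistency check: S_2/S_1 = 1·5 = 5 ≡ 5 = α_err ✓ (single-error assumption holds).
Step 4: error magnitude e = S_0/v_4 = S_0·∏_{j≠4}(α_4 − α_j) = 12·12 = 144 ≡ 1 (mod 13).
Step 5: correct position 4: c_4 = r_4 − e = 10 − 1 ≡ 9 (mod 13). Hence c = [0, 1, 6, 9, 11].
  Check: interpolating c through the α_i gives m(x) = 12 + 2·x (degree < 2) with m(α_i) = c_i for every i, so c is indeed a codeword.


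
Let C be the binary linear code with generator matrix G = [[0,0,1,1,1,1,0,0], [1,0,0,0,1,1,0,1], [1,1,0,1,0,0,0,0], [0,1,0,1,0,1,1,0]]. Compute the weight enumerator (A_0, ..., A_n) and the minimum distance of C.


Weight distribution: A_0 = 1, A_3 = 4, A_4 = 5, A_5 = 4, A_6 = 2. Minimum distance d = 3.

Enumerate all 2^4 = 16 messages m ∈ F_2^4.
For each, compute codeword c = mG in F_2^8, then tally its weight.
  m = 0000 → c = 00000000, weight = 0.
  m = 1000 → c = 00111100, weight = 4.
  m = 0100 → c = 10001101, weight = 4.
  m = 1100 → c = 10110001, weight = 4.
  m = 0010 → c = 11010000, weight = 3.
  m = 1010 → c = 11101100, weight = 5.
  m = 0110 → c = 01011101, weight = 5.
  m = 1110 → c = 01100001, weight = 3.
  m = 0001 → c = 01010110, weight = 4.
  m = 1001 → c = 01101010, weight = 4.
  m = 0101 → c = 11011011, weight = 6.
  m = 1101 → c = 11100111, weight = 6.
  m = 0011 → c = 10000110, weight = 3.
  m = 1011 → c = 10111010, weight = 5.
  m = 0111 → c = 00001011, weight = 3.
  m = 1111 → c = 00110111, weight = 5.
Tally weights:
  weight 0: 1 codewords.
  weight 3: 4 codewords.
  weight 4: 5 codewords.
  weight 5: 4 codewords.
  weight 6: 2 codewords.
Minimum distance d = smallest w > 0 with A_w > 0 = 3.
Sanity: Σ A_w = 16 = 2^4 = 16 ✓.


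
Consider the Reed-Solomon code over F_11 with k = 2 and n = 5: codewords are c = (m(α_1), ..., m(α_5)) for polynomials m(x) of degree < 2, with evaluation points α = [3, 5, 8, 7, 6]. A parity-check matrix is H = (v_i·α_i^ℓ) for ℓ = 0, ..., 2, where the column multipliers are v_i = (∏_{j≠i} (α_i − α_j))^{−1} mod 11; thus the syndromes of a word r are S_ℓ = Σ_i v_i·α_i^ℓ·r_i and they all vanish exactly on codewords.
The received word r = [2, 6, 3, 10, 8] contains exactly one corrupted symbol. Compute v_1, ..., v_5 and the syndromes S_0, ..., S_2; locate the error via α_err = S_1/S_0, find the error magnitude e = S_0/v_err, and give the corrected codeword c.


S = (3, 2, 5), error at position 3, error magnitude e = 2, c = [2, 6, 1, 10, 8].

Step 1: column multipliers v_i = (∏_{j≠i}(α_i − α_j))^{−1} mod 11.
  i = 1 (α = 3): (3−5)(3−8)(3−7)(3−6) = (−2)·(−5)·(−4)·(−3) = 120 ≡ 10, so v_1 = 10^{−1} = 10 (mod 11).
  i = 2 (α = 5): (5−3)(5−8)(5−7)(5−6) = 2·(−3)·(−2)·(−1) = −12 ≡ 10, so v_2 = 10^{−1} = 10 (mod 11).
  i = 3 (α = 8): (8−3)(8−5)(8−7)(8−6) = 5·3·1·2 = 30 ≡ 8, so v_3 = 8^{−1} = 7 (mod 11).
  i = 4 (α = 7): (7−3)(7−5)(7−8)(7−6) = 4·2·(−1)·1 = −8 ≡ 3, so v_4 = 3^{−1} = 4 (mod 11).
  i = 5 (α = 6): (6−3)(6−5)(6−8)(6−7) = 3·1·(−2)·(−1) = 6 ≡ 6, so v_5 = 6^{−1} = 2 (mod 11).
  v = [10, 10, 7, 4, 2].
Step 2: syndromes of r = [2, 6, 3, 10, 8] (all sums mod 11).
  S_0 = Σ v_i r_i = 10·2 + 10·6 + 7·3 + 4·10 + 2·8 = 157 ≡ 3.
  S_1 = Σ v_i α_i r_i = 10·3·2 + 10·5·6 + 7·8·3 + 4·7·10 + 2·6·8 = 904 ≡ 2.
  α_i^2 mod 11 = [9, 3, 9, 5, 3].
  S_2 = Σ v_i α_i^2 r_i = 10·9·2 + 10·3·6 + 7·9·3 + 4·5·10 + 2·3·8 = 797 ≡ 5.
  S = (3, 2, 5) ≠ 0, so r is not a codeword (an error is present).
Step 3: locate the error. For a single error e at position i, S_ℓ = v_i·e·α_i^ℓ, so α_err = S_1/S_0.
  S_0^{−1} = 3^{−1} = 4 (mod 11), so α_err = 2·4 = 8 ≡ 8 = α_3. Error position i = 3.
  Consistency check: S_2/S_1 = 5·6 = 30 ≡ 8 = α_err ✓ (single-error assumption holds).
Step 4: error magnitude e = S_0/v_3 = S_0·∏_{j≠3}(α_3 − α_j) = 3·8 = 24 ≡ 2 (mod 11).
Step 5: correct position 3: c_3 = r_3 − e = 3 − 2 ≡ 1 (mod 11). Hence c = [2, 6, 1, 10, 8].
  Check: interpolating c through the α_i gives m(x) = 7 + 2·x (degree < 2) with m(α_i) = c_i for every i, so c is indeed a codeword.


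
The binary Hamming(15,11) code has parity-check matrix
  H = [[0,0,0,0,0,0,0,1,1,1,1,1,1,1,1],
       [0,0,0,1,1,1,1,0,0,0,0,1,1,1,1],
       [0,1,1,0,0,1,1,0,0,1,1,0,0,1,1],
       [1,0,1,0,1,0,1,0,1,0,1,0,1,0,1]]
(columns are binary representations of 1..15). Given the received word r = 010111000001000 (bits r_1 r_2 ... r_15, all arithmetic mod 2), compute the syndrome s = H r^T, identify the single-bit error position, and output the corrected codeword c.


s = (1, 0, 0, 1)^T, error position = 9, corrected codeword c = 010111001001000

Compute s = H r^T mod 2 one row at a time:
  s_1 = 0 + 0 + 0 + 0 + 1 + 0 + 0 + 0 = 1 ≡ 1 (mod 2).
  s_2 = 1 + 1 + 1 + 0 + 1 + 0 + 0 + 0 = 4 ≡ 0 (mod 2).
  s_3 = 1 + 0 + 1 + 0 + 0 + 0 + 0 + 0 = 2 ≡ 0 (mod 2).
  s_4 = 0 + 0 + 1 + 0 + 0 + 0 + 0 + 0 = 1 ≡ 1 (mod 2).
s = (1, 0, 0, 1)^T — this equals column 9 of H (binary 1001), so error is at position 9.
Correct: flip bit 9 of r = 010111000001000 to get c = 010111001001000.


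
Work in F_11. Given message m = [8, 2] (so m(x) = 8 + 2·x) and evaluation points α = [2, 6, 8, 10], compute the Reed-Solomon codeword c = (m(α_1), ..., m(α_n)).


c = [1, 9, 2, 6]

Message polynomial: m(x) = 8 + 2·x (mod 11).
For each evaluation point α_i, compute m(α_i) mod 11:
  α_1 = 2: Horner steps 2 → 1, so m(2) = 1.
  α_2 = 6: Horner steps 2 → 9, so m(6) = 9.
  α_3 = 8: Horner steps 2 → 2, so m(8) = 2.
  α_4 = 10: Horner steps 2 → 6, so m(10) = 6.
Codeword c = [1, 9, 2, 6] ∈ F_11^4.


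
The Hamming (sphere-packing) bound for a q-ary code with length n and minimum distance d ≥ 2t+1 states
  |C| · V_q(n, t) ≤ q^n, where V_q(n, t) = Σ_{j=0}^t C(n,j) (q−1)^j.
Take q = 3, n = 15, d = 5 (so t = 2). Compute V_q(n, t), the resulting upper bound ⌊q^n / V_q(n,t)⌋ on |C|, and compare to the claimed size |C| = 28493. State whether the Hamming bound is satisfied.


V_q(n, t) = 451, q^n = 14348907, Hamming bound = 31815, |C| = 28493 ≤ bound (satisfied).

Step 1: Compute V_q(n, t) = Σ_{j=0}^2 C(n, j) (q−1)^j.
  j = 0: C(15,0)·(2)^0 = 1·1 = 1.
  j = 1: C(15,1)·(2)^1 = 15·2 = 30.
  j = 2: C(15,2)·(2)^2 = 105·4 = 420.
  V_q(n, t) = 1 + 30 + 420 = 451.
Step 2: q^n = 3^15 = 14348907.
Step 3: Hamming bound ⌊q^n / V_q(n,t)⌋ = ⌊14348907/451⌋ = 31815.
Step 4: Compare |C| = 28493 to 31815: satisfied.
The claimed |C| lies below the Hamming bound.


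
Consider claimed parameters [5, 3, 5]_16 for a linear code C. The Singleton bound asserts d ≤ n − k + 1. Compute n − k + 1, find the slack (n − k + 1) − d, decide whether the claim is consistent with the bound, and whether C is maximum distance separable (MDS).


Singleton RHS = n − k + 1 = 3, slack = -2, bound violated (no such code; not MDS).

Singleton bound: d ≤ n − k + 1.
Here n = 5, k = 3, so n − k + 1 = 3.
Given d = 5, check d ≤ 3: NO.
Slack = (n − k + 1) − d = -2.
The slack is negative: d = 5 exceeds n − k + 1 = 3 by 2, so the Singleton bound is violated and no linear [5, 3, 5]_16 code can exist. In particular it is not MDS (MDS requires d = n − k + 1 exactly).
Description: the claimed parameters are [5, 3, 5]_16; such a code would be impossible (violates the Singleton bound).


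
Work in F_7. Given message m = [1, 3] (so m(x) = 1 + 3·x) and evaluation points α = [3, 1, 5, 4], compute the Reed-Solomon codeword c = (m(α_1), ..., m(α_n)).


c = [3, 4, 2, 6]

Message polynomial: m(x) = 1 + 3·x (mod 7).
For each evaluation point α_i, compute m(α_i) mod 7:
  α_1 = 3: Horner steps 3 → 3, so m(3) = 3.
  α_2 = 1: Horner steps 3 → 4, so m(1) = 4.
  α_3 = 5: Horner steps 3 → 2, so m(5) = 2.
  α_4 = 4: Horner steps 3 → 6, so m(4) = 6.
Codeword c = [3, 4, 2, 6] ∈ F_7^4.


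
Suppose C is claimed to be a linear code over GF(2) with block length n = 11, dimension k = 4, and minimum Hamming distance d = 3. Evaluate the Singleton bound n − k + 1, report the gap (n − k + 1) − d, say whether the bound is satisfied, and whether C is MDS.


Singleton RHS = n − k + 1 = 8, slack = 5, bound satisfied, not MDS.

Singleton bound: d ≤ n − k + 1.
Here n = 11, k = 4, so n − k + 1 = 8.
Given d = 3, check d ≤ 8: YES.
Slack = (n − k + 1) − d = 5.
The code is NOT MDS (slack = 5 > 0).
Description: the claimed parameters are [11, 4, 3]_2; such a code would be non-MDS.


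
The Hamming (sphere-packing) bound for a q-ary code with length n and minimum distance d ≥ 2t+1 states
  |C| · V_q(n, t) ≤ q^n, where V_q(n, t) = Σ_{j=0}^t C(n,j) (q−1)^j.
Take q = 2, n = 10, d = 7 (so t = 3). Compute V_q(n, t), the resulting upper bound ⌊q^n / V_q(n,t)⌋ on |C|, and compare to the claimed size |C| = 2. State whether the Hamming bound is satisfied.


V_q(n, t) = 176, q^n = 1024, Hamming bound = 5, |C| = 2 ≤ bound (satisfied).

Step 1: Compute V_q(n, t) = Σ_{j=0}^3 C(n, j) (q−1)^j.
  j = 0: C(10,0)·(1)^0 = 1·1 = 1.
  j = 1: C(10,1)·(1)^1 = 10·1 = 10.
  j = 2: C(10,2)·(1)^2 = 45·1 = 45.
  j = 3: C(10,3)·(1)^3 = 120·1 = 120.
  V_q(n, t) = 1 + 10 + 45 + 120 = 176.
Step 2: q^n = 2^10 = 1024.
Step 3: Hamming bound ⌊q^n / V_q(n,t)⌋ = ⌊1024/176⌋ = 5.
Step 4: Compare |C| = 2 to 5: satisfied.
The claimed |C| lies below the Hamming bound.


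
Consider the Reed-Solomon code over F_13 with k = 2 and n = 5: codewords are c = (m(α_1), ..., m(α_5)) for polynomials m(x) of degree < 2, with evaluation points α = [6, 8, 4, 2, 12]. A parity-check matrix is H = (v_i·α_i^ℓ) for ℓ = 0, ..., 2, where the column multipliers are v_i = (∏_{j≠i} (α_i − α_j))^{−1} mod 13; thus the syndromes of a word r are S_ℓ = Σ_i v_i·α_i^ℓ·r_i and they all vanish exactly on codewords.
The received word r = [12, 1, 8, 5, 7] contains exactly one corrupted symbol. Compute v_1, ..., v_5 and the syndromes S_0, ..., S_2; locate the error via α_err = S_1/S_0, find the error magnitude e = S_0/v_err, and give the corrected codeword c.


S = (8, 9, 2), error at position 1, error magnitude e = 1, c = [11, 1, 8, 5, 7].

Step 1: column multipliers v_i = (∏_{j≠i}(α_i − α_j))^{−1} mod 13.
  i = 1 (α = 6): (6−8)(6−4)(6−2)(6−12) = (−2)·2·4·(−6) = 96 ≡ 5, so v_1 = 5^{−1} = 8 (mod 13).
  i = 2 (α = 8): (8−6)(8−4)(8−2)(8−12) = 2·4·6·(−4) = −192 ≡ 3, so v_2 = 3^{−1} = 9 (mod 13).
  i = 3 (α = 4): (4−6)(4−8)(4−2)(4−12) = (−2)·(−4)·2·(−8) = −128 ≡ 2, so v_3 = 2^{−1} = 7 (mod 13).
  i = 4 (α = 2): (2−6)(2−8)(2−4)(2−12) = (−4)·(−6)·(−2)·(−10) = 480 ≡ 12, so v_4 = 12^{−1} = 12 (mod 13).
  i = 5 (α = 12): (12−6)(12−8)(12−4)(12−2) = 6·4·8·10 = 1920 ≡ 9, so v_5 = 9^{−1} = 3 (mod 13).
  v = [8, 9, 7, 12, 3].
Step 2: syndromes of r = [12, 1, 8, 5, 7] (all sums mod 13).
  S_0 = Σ v_i r_i = 8·12 + 9·1 + 7·8 + 12·5 + 3·7 = 242 ≡ 8.
  S_1 = Σ v_i α_i r_i = 8·6·12 + 9·8·1 + 7·4·8 + 12·2·5 + 3·12·7 = 1244 ≡ 9.
  α_i^2 mod 13 = [10, 12, 3, 4, 1].
  S_2 = Σ v_i α_i^2 r_i = 8·10·12 + 9·12·1 + 7·3·8 + 12·4·5 + 3·1·7 = 1497 ≡ 2.
  S = (8, 9, 2) ≠ 0, so r is not a codeword (an error is present).
Step 3: locate the error. For a single error e at position i, S_ℓ = v_i·e·α_i^ℓ, so α_err = S_1/S_0.
  S_0^{−1} = 8^{−1} = 5 (mod 13), so α_err = 9·5 = 45 ≡ 6 = α_1. Error position i = 1.
  Consistency check: S_2/S_1 = 2·3 = 6 ≡ 6 = α_err ✓ (single-error assumption holds).
Step 4: error magnitude e = S_0/v_1 = S_0·∏_{j≠1}(α_1 − α_j) = 8·5 = 40 ≡ 1 (mod 13).
Step 5: correct position 1: c_1 = r_1 − e = 12 − 1 ≡ 11 (mod 13). Hence c = [11, 1, 8, 5, 7].
  Check: interpolating c through the α_i gives m(x) = 2 + 8·x (degree < 2) with m(α_i) = c_i for every i, so c is indeed a codeword.


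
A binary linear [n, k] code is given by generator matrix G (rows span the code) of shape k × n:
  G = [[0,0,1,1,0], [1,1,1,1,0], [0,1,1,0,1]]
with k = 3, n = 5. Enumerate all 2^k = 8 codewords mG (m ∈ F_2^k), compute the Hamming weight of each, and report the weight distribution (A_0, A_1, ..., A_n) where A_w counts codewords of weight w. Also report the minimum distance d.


Weight distribution: A_0 = 1, A_2 = 2, A_3 = 4, A_4 = 1. Minimum distance d = 2.

Enumerate all 2^3 = 8 messages m ∈ F_2^3.
For each, compute codeword c = mG in F_2^5, then tally its weight.
  m = 000 → c = 00000, weight = 0.
  m = 100 → c = 00110, weight = 2.
  m = 010 → c = 11110, weight = 4.
  m = 110 → c = 11000, weight = 2.
  m = 001 → c = 01101, weight = 3.
  m = 101 → c = 01011, weight = 3.
  m = 011 → c = 10011, weight = 3.
  m = 111 → c = 10101, weight = 3.
Tally weights:
  weight 0: 1 codewords.
  weight 2: 2 codewords.
  weight 3: 4 codewords.
  weight 4: 1 codewords.
Minimum distance d = smallest w > 0 with A_w > 0 = 2.
Sanity: Σ A_w = 8 = 2^3 = 8 ✓.


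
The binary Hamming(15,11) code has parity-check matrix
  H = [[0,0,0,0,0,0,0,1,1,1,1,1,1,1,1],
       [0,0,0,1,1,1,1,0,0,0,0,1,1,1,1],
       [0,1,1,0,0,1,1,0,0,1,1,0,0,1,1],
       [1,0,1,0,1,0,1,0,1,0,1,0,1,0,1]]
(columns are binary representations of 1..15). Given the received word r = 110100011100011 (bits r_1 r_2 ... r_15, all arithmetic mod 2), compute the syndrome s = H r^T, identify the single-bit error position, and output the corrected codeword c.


s = (1, 1, 0, 1)^T, error position = 13, corrected codeword c = 110100011100111

Compute s = H r^T mod 2 one row at a time:
  s_1 = 1 + 1 + 1 + 0 + 0 + 0 + 1 + 1 = 5 ≡ 1 (mod 2).
  s_2 = 1 + 0 + 0 + 0 + 0 + 0 + 1 + 1 = 3 ≡ 1 (mod 2).
  s_3 = 1 + 0 + 0 + 0 + 1 + 0 + 1 + 1 = 4 ≡ 0 (mod 2).
  s_4 = 1 + 0 + 0 + 0 + 1 + 0 + 0 + 1 = 3 ≡ 1 (mod 2).
s = (1, 1, 0, 1)^T — this equals column 13 of H (binary 1101), so error is at position 13.
Correct: flip bit 13 of r = 110100011100011 to get c = 110100011100111.


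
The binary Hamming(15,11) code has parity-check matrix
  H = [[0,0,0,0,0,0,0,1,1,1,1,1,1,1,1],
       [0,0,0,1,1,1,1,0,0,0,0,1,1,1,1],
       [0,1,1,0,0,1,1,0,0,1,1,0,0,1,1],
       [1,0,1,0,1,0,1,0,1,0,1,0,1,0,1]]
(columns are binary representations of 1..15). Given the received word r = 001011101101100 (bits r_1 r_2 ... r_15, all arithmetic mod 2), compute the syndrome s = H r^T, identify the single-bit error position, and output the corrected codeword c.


s = (0, 1, 0, 1)^T, error position = 5, corrected codeword c = 001001101101100

Compute s = H r^T mod 2 one row at a time:
  s_1 = 0 + 1 + 1 + 0 + 1 + 1 + 0 + 0 = 4 ≡ 0 (mod 2).
  s_2 = 0 + 1 + 1 + 1 + 1 + 1 + 0 + 0 = 5 ≡ 1 (mod 2).
  s_3 = 0 + 1 + 1 + 1 + 1 + 0 + 0 + 0 = 4 ≡ 0 (mod 2).
  s_4 = 0 + 1 + 1 + 1 + 1 + 0 + 1 + 0 = 5 ≡ 1 (mod 2).
s = (0, 1, 0, 1)^T — this equals column 5 of H (binary 0101), so error is at position 5.
Correct: flip bit 5 of r = 001011101101100 to get c = 001001101101100.


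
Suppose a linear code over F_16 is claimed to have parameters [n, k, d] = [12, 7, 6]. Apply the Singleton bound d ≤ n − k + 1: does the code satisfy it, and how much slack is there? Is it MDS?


Singleton RHS = n − k + 1 = 6, slack = 0, bound satisfied, MDS.

Singleton bound: d ≤ n − k + 1.
Here n = 12, k = 7, so n − k + 1 = 6.
Given d = 6, check d ≤ 6: YES.
Slack = (n − k + 1) − d = 0.
The code is MDS (slack = 0).
Description: the claimed parameters are [12, 7, 6]_16; such a code would be MDS (meets Singleton bound).


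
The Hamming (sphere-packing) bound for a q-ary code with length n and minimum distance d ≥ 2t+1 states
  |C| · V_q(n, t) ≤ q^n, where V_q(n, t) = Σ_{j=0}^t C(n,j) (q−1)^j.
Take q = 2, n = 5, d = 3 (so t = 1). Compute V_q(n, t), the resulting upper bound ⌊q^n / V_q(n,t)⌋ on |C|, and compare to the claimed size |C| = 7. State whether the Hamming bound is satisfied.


V_q(n, t) = 6, q^n = 32, Hamming bound = 5, |C| = 7 > bound (violated).

Step 1: Compute V_q(n, t) = Σ_{j=0}^1 C(n, j) (q−1)^j.
  j = 0: C(5,0)·(1)^0 = 1·1 = 1.
  j = 1: C(5,1)·(1)^1 = 5·1 = 5.
  V_q(n, t) = 1 + 5 = 6.
Step 2: q^n = 2^5 = 32.
Step 3: Hamming bound ⌊q^n / V_q(n,t)⌋ = ⌊32/6⌋ = 5.
Step 4: Compare |C| = 7 to 5: violated.
The claimed |C| lies above the Hamming bound, so no 2-ary code of length 5 with d ≥ 3 can have 7 codewords.


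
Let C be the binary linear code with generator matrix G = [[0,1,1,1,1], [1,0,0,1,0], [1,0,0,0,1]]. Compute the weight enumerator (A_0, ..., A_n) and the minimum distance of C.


Weight distribution: A_0 = 1, A_2 = 4, A_4 = 3. Minimum distance d = 2.

Enumerate all 2^3 = 8 messages m ∈ F_2^3.
For each, compute codeword c = mG in F_2^5, then tally its weight.
  m = 000 → c = 00000, weight = 0.
  m = 100 → c = 01111, weight = 4.
  m = 010 → c = 10010, weight = 2.
  m = 110 → c = 11101, weight = 4.
  m = 001 → c = 10001, weight = 2.
  m = 101 → c = 11110, weight = 4.
  m = 011 → c = 00011, weight = 2.
  m = 111 → c = 01100, weight = 2.
Tally weights:
  weight 0: 1 codewords.
  weight 2: 4 codewords.
  weight 4: 3 codewords.
Minimum distance d = smallest w > 0 with A_w > 0 = 2.
Sanity: Σ A_w = 8 = 2^3 = 8 ✓.


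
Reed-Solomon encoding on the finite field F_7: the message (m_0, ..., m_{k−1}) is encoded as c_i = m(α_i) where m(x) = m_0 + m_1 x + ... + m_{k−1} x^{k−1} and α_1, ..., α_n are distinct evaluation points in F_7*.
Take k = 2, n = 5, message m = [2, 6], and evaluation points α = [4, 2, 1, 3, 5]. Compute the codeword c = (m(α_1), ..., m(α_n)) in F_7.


c = [5, 0, 1, 6, 4]

Message polynomial: m(x) = 2 + 6·x (mod 7).
For each evaluation point α_i, compute m(α_i) mod 7:
  α_1 = 4: Horner steps 6 → 5, so m(4) = 5.
  α_2 = 2: Horner steps 6 → 0, so m(2) = 0.
  α_3 = 1: Horner steps 6 → 1, so m(1) = 1.
  α_4 = 3: Horner steps 6 → 6, so m(3) = 6.
  α_5 = 5: Horner steps 6 → 4, so m(5) = 4.
Codeword c = [5, 0, 1, 6, 4] ∈ F_7^5.


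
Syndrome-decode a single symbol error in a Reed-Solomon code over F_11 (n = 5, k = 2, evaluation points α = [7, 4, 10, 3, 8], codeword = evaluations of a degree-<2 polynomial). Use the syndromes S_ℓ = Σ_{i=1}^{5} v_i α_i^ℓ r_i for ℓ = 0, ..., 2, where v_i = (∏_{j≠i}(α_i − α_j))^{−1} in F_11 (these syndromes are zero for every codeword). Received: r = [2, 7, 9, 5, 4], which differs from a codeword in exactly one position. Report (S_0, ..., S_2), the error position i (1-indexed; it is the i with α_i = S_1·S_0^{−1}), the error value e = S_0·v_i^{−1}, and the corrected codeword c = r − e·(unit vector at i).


S = (10, 1, 10), error at position 3, error magnitude e = 1, c = [2, 7, 8, 5, 4].

Step 1: column multipliers v_i = (∏_{j≠i}(α_i − α_j))^{−1} mod 11.
  i = 1 (α = 7): (7−4)(7−10)(7−3)(7−8) = 3·(−3)·4·(−1) = 36 ≡ 3, so v_1 = 3^{−1} = 4 (mod 11).
  i = 2 (α = 4): (4−7)(4−10)(4−3)(4−8) = (−3)·(−6)·1·(−4) = −72 ≡ 5, so v_2 = 5^{−1} = 9 (mod 11).
  i = 3 (α = 10): (10−7)(10−4)(10−3)(10−8) = 3·6·7·2 = 252 ≡ 10, so v_3 = 10^{−1} = 10 (mod 11).
  i = 4 (α = 3): (3−7)(3−4)(3−10)(3−8) = (−4)·(−1)·(−7)·(−5) = 140 ≡ 8, so v_4 = 8^{−1} = 7 (mod 11).
  i = 5 (α = 8): (8−7)(8−4)(8−10)(8−3) = 1·4·(−2)·5 = −40 ≡ 4, so v_5 = 4^{−1} = 3 (mod 11).
  v = [4, 9, 10, 7, 3].
Step 2: syndromes of r = [2, 7, 9, 5, 4] (all sums mod 11).
  S_0 = Σ v_i r_i = 4·2 + 9·7 + 10·9 + 7·5 + 3·4 = 208 ≡ 10.
  S_1 = Σ v_i α_i r_i = 4·7·2 + 9·4·7 + 10·10·9 + 7·3·5 + 3·8·4 = 1409 ≡ 1.
  α_i^2 mod 11 = [5, 5, 1, 9, 9].
  S_2 = Σ v_i α_i^2 r_i = 4·5·2 + 9·5·7 + 10·1·9 + 7·9·5 + 3·9·4 = 868 ≡ 10.
  S = (10, 1, 10) ≠ 0, so r is not a codeword (an error is present).
Step 3: locate the error. For a single error e at position i, S_ℓ = v_i·e·α_i^ℓ, so α_err = S_1/S_0.
  S_0^{−1} = 10^{−1} = 10 (mod 11), so α_err = 1·10 = 10 ≡ 10 = α_3. Error position i = 3.
  Consistency check: S_2/S_1 = 10·1 = 10 ≡ 10 = α_err ✓ (single-error assumption holds).
Step 4: error magnitude e = S_0/v_3 = S_0·∏_{j≠3}(α_3 − α_j) = 10·10 = 100 ≡ 1 (mod 11).
Step 5: correct position 3: c_3 = r_3 − e = 9 − 1 ≡ 8 (mod 11). Hence c = [2, 7, 8, 5, 4].
  Check: interpolating c through the α_i gives m(x) = 10 + 2·x (degree < 2) with m(α_i) = c_i for every i, so c is indeed a codeword.


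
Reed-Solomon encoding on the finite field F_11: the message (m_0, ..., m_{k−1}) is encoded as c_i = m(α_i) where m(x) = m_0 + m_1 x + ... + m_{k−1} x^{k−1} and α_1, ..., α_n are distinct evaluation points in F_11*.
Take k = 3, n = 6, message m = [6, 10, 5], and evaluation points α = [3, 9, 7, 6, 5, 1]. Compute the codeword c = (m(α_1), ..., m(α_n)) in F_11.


c = [4, 6, 2, 4, 5, 10]

Message polynomial: m(x) = 6 + 10·x + 5·x^2 (mod 11).
For each evaluation point α_i, compute m(α_i) mod 11:
  α_1 = 3: Horner steps 5 → 3 → 4, so m(3) = 4.
  α_2 = 9: Horner steps 5 → 0 → 6, so m(9) = 6.
  α_3 = 7: Horner steps 5 → 1 → 2, so m(7) = 2.
  α_4 = 6: Horner steps 5 → 7 → 4, so m(6) = 4.
  α_5 = 5: Horner steps 5 → 2 → 5, so m(5) = 5.
  α_6 = 1: Horner steps 5 → 4 → 10, so m(1) = 10.
Codeword c = [4, 6, 2, 4, 5, 10] ∈ F_11^6.


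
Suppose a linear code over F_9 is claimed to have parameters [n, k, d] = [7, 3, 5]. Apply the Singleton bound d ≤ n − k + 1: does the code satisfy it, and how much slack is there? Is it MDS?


Singleton RHS = n − k + 1 = 5, slack = 0, bound satisfied, MDS.

Singleton bound: d ≤ n − k + 1.
Here n = 7, k = 3, so n − k + 1 = 5.
Given d = 5, check d ≤ 5: YES.
Slack = (n − k + 1) − d = 0.
The code is MDS (slack = 0).
Description: the claimed parameters are [7, 3, 5]_9; such a code would be MDS (meets Singleton bound).


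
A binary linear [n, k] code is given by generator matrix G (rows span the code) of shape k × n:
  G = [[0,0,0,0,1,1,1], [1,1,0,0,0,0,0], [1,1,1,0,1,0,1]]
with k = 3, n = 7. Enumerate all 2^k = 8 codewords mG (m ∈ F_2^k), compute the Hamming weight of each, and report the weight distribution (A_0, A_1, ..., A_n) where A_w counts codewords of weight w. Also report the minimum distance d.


Weight distribution: A_0 = 1, A_2 = 2, A_3 = 2, A_4 = 1, A_5 = 2. Minimum distance d = 2.

Enumerate all 2^3 = 8 messages m ∈ F_2^3.
For each, compute codeword c = mG in F_2^7, then tally its weight.
  m = 000 → c = 0000000, weight = 0.
  m = 100 → c = 0000111, weight = 3.
  m = 010 → c = 1100000, weight = 2.
  m = 110 → c = 1100111, weight = 5.
  m = 001 → c = 1110101, weight = 5.
  m = 101 → c = 1110010, weight = 4.
  m = 011 → c = 0010101, weight = 3.
  m = 111 → c = 0010010, weight = 2.
Tally weights:
  weight 0: 1 codewords.
  weight 2: 2 codewords.
  weight 3: 2 codewords.
  weight 4: 1 codewords.
  weight 5: 2 codewords.
Minimum distance d = smallest w > 0 with A_w > 0 = 2.
Sanity: Σ A_w = 8 = 2^3 = 8 ✓.


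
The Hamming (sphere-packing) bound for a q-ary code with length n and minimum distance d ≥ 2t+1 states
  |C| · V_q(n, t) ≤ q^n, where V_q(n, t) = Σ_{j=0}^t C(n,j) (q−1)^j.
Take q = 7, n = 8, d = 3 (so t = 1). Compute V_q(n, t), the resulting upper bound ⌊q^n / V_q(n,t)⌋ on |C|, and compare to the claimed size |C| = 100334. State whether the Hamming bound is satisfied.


V_q(n, t) = 49, q^n = 5764801, Hamming bound = 117649, |C| = 100334 ≤ bound (satisfied).

Step 1: Compute V_q(n, t) = Σ_{j=0}^1 C(n, j) (q−1)^j.
  j = 0: C(8,0)·(6)^0 = 1·1 = 1.
  j = 1: C(8,1)·(6)^1 = 8·6 = 48.
  V_q(n, t) = 1 + 48 = 49.
Step 2: q^n = 7^8 = 5764801.
Step 3: Hamming bound ⌊q^n / V_q(n,t)⌋ = ⌊5764801/49⌋ = 117649.
Step 4: Compare |C| = 100334 to 117649: satisfied.
The claimed |C| lies below the Hamming bound.


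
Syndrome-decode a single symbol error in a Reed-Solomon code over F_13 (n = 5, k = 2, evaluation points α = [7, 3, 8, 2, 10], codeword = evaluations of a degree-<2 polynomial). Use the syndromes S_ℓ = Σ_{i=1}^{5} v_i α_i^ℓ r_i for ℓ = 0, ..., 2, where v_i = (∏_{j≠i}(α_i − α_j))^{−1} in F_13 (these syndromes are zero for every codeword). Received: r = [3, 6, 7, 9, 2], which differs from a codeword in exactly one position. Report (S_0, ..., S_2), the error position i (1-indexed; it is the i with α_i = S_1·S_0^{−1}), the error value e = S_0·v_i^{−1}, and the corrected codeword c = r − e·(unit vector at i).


S = (2, 6, 5), error at position 2, error magnitude e = 6, c = [3, 0, 7, 9, 2].

Step 1: column multipliers v_i = (∏_{j≠i}(α_i − α_j))^{−1} mod 13.
  i = 1 (α = 7): (7−3)(7−8)(7−2)(7−10) = 4·(−1)·5·(−3) = 60 ≡ 8, so v_1 = 8^{−1} = 5 (mod 13).
  i = 2 (α = 3): (3−7)(3−8)(3−2)(3−10) = (−4)·(−5)·1·(−7) = −140 ≡ 3, so v_2 = 3^{−1} = 9 (mod 13).
  i = 3 (α = 8): (8−7)(8−3)(8−2)(8−10) = 1·5·6·(−2) = −60 ≡ 5, so v_3 = 5^{−1} = 8 (mod 13).
  i = 4 (α = 2): (2−7)(2−3)(2−8)(2−10) = (−5)·(−1)·(−6)·(−8) = 240 ≡ 6, so v_4 = 6^{−1} = 11 (mod 13).
  i = 5 (α = 10): (10−7)(10−3)(10−8)(10−2) = 3·7·2·8 = 336 ≡ 11, so v_5 = 11^{−1} = 6 (mod 13).
  v = [5, 9, 8, 11, 6].
Step 2: syndromes of r = [3, 6, 7, 9, 2] (all sums mod 13).
  S_0 = Σ v_i r_i = 5·3 + 9·6 + 8·7 + 11·9 + 6·2 = 236 ≡ 2.
  S_1 = Σ v_i α_i r_i = 5·7·3 + 9·3·6 + 8·8·7 + 11·2·9 + 6·10·2 = 1033 ≡ 6.
  α_i^2 mod 13 = [10, 9, 12, 4, 9].
  S_2 = Σ v_i α_i^2 r_i = 5·10·3 + 9·9·6 + 8·12·7 + 11·4·9 + 6·9·2 = 1812 ≡ 5.
  S = (2, 6, 5) ≠ 0, so r is not a codeword (an error is present).
Step 3: locate the error. For a single error e at position i, S_ℓ = v_i·e·α_i^ℓ, so α_err = S_1/S_0.
  S_0^{−1} = 2^{−1} = 7 (mod 13), so α_err = 6·7 = 42 ≡ 3 = α_2. Error position i = 2.
  Consistency check: S_2/S_1 = 5·11 = 55 ≡ 3 = α_err ✓ (single-error assumption holds).
Step 4: error magnitude e = S_0/v_2 = S_0·∏_{j≠2}(α_2 − α_j) = 2·3 = 6 ≡ 6 (mod 13).
Step 5: correct position 2: c_2 = r_2 − e = 6 − 6 ≡ 0 (mod 13). Hence c = [3, 0, 7, 9, 2].
  Check: interpolating c through the α_i gives m(x) = 1 + 4·x (degree < 2) with m(α_i) = c_i for every i, so c is indeed a codeword.
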